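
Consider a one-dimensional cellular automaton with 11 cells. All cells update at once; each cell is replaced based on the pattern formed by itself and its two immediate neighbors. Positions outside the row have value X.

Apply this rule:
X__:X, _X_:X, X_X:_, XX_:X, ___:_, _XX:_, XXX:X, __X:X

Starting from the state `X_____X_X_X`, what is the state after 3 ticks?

XXX_X_X__XX

tick 1: XX___XX_X__
tick 2: XXX_X_X_XXX
tick 3: XXX_X_X__XX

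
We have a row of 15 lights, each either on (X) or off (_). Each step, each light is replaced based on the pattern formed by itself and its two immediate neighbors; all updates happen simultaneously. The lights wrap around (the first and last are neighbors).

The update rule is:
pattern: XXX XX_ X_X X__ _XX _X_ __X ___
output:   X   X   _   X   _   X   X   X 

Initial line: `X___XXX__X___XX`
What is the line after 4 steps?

XXXX_XXXXXXXX_X
XXXX__XXXXXXX__
_XXXXX_XXXXXXXX
__XXXX__XXXXXXX

__XXXX__XXXXXXX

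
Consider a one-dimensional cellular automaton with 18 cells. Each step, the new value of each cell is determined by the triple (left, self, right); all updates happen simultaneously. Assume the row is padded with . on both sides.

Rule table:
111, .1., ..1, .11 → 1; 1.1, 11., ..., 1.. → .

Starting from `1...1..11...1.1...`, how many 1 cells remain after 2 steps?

7

step 1: 1..11.11...11.1...
step 2: 1.11..1...11..1...
count of 1: 7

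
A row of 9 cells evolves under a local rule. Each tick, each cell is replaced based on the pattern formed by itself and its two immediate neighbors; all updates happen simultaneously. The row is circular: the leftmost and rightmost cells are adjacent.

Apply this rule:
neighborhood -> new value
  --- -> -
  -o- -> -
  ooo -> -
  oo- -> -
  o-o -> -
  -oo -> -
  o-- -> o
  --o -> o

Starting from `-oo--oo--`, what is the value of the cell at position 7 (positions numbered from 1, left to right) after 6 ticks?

o

tick 1: o--oo--o-
tick 2: -oo--oo--  (repeats tick 0; period 2)
tick 6: -oo--oo--
position 7 holds o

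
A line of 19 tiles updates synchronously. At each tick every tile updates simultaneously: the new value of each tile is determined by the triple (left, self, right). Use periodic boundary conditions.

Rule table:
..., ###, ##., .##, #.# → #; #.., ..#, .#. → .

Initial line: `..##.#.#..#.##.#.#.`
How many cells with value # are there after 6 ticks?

tick 1: #.###.#....####.#..
tick 2: .#####..##.#####...
tick 3: .#####..########.##
tick 4: ######..###########
tick 5: ######..###########  (fixed point — unchanged through tick 6)
count of #: 17

17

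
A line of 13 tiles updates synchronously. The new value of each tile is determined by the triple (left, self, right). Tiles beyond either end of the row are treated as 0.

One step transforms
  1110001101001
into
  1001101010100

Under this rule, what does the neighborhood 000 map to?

1

At position 4 the neighborhood is 000; the next row has 1 there.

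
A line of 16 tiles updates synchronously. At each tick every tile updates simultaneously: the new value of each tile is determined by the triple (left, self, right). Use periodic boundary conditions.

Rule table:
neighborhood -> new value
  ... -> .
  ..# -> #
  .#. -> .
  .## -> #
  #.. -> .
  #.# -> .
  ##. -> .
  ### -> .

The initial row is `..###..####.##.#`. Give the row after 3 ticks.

#...##....#....#

.##...##....#...
##...##....#....
#...##....#....#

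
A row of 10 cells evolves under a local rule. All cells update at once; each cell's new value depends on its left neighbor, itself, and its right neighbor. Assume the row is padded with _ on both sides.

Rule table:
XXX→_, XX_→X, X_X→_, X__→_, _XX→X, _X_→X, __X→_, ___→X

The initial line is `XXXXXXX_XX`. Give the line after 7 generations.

generation 1: X_____X_XX
generation 2: X_XXX_X_XX
generation 3: X_X_X_X_XX
generation 4: X_X_X_X_XX  (fixed point — unchanged through generation 7)

X_X_X_X_XX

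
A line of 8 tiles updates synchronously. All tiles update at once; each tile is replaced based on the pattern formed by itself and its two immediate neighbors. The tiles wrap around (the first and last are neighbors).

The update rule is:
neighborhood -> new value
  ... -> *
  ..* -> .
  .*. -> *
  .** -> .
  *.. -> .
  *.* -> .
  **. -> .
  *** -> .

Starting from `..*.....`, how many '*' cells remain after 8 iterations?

*.*.****
..*.....  (repeats iteration 0; period 2)
iteration 8: ..*.....
count of *: 1

1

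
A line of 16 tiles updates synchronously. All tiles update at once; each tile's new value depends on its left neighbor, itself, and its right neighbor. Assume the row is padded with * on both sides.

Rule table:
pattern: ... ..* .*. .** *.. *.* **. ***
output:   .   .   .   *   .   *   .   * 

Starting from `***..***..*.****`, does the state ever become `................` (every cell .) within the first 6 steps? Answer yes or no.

**...**....*****
*....*.....*****
...........*****
...........*****  (fixed point — unchanged through step 6)
step 6 is ...........*****, still not uniform .

no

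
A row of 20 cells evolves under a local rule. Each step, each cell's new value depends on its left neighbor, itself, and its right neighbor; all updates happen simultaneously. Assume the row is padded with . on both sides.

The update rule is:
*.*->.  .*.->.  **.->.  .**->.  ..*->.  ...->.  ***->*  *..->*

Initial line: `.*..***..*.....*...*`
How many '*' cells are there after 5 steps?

..*..*.*..*.....*...
...*....*..*.....*..
....*....*..*.....*.
.....*....*..*.....*
......*....*..*.....
count of *: 3

3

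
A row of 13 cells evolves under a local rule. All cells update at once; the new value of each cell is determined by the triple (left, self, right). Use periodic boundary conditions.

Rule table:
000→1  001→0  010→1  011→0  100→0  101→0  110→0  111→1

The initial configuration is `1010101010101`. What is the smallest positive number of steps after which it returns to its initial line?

0010101010100
1010101010101

2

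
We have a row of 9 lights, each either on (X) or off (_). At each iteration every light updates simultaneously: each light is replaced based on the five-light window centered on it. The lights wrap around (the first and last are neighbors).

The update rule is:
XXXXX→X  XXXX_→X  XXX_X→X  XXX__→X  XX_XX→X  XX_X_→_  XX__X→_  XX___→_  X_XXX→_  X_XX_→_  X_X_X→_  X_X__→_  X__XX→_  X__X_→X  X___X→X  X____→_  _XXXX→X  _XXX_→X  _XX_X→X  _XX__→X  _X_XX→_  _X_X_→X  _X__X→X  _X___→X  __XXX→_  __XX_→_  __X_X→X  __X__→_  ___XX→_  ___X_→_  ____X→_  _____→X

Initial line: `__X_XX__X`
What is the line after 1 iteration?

XXX__X_X_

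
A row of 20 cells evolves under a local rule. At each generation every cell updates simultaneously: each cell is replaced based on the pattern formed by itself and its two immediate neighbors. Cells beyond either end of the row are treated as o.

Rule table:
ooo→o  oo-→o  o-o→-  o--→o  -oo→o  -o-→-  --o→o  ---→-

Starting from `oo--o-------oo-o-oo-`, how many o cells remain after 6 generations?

generation 1: oooo-o-----ooo---oo-
generation 2: oooo--o---ooooo-ooo-
generation 3: oooooo-o-oooooo-ooo-
generation 4: oooooo---oooooo-ooo-
generation 5: ooooooo-ooooooo-ooo-
generation 6: ooooooo-ooooooo-ooo-
count of o: 17

17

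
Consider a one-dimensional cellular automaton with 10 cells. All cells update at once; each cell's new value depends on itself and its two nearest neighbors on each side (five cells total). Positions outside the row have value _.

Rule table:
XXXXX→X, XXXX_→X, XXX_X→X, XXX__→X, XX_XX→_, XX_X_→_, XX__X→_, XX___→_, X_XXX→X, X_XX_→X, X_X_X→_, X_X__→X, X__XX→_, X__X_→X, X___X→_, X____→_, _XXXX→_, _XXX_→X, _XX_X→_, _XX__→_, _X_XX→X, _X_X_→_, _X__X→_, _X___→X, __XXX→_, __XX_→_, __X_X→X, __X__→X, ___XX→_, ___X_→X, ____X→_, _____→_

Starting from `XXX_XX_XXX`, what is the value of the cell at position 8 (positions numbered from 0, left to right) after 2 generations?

X

_XX_X__XXX
____X___XX
position 8 holds X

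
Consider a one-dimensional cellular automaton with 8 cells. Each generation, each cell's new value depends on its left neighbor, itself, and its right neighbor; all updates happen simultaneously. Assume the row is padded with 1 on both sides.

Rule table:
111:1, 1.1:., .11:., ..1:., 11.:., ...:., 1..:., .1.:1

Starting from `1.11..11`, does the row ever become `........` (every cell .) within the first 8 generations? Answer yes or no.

yes

.......1
........
all cells are . at generation 2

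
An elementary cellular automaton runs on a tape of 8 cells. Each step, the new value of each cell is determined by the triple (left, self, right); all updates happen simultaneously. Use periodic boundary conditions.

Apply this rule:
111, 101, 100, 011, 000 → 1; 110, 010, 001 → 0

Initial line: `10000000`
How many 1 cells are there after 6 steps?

6

step 1: 01111110
step 2: 01111101
step 3: 11111010
step 4: 11110101
step 5: 11101011
step 6: 11010111
count of 1: 6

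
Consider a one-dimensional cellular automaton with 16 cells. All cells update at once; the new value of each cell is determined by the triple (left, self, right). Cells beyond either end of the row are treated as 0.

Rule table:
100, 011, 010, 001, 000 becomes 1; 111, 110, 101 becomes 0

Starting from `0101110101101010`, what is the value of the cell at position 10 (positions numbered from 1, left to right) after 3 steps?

1

1101000101001011
1001111101111010
1111000001000011
position 10 holds 1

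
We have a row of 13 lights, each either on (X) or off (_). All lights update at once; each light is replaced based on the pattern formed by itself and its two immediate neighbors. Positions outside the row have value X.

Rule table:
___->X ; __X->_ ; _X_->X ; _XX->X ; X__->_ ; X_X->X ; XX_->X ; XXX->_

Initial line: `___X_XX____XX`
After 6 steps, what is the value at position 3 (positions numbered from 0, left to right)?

X

_X_XXXX_XX_X_
XXXX__XXXXXXX
___X__X______
_X_X__X_XXXX_
XXXX__XXX__XX
___X__X_X__X_
position 3 holds X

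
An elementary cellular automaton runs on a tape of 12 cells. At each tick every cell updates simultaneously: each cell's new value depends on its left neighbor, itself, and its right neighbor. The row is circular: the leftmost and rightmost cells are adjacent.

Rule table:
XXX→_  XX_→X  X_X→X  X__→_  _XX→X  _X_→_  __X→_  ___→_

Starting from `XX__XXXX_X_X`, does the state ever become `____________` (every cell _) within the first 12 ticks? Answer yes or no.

tick 1: _X__X__XX_XX
tick 2: X______XXXXX
tick 3: X______X____
tick 4: ____________
all cells are _ at tick 4

yes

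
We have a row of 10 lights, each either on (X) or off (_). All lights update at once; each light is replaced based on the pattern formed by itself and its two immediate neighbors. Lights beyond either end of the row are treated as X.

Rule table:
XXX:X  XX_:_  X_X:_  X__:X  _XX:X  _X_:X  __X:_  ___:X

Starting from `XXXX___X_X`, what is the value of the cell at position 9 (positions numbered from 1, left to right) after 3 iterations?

XXX_XX_X_X
XX__X__X_X
X_X_XX_X_X
position 9 holds _

_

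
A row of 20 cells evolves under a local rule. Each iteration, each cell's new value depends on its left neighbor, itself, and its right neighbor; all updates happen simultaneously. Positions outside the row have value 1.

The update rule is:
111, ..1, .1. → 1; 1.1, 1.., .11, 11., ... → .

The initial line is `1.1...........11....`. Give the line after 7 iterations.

.......1.....11..11.

iteration 1: ..1..........1.....1
iteration 2: .11.........11....1.
iteration 3: ...........1.....11.
iteration 4: ..........11....1...
iteration 5: .........1.....11..1
iteration 6: ........11....1...1.
iteration 7: .......1.....11..11.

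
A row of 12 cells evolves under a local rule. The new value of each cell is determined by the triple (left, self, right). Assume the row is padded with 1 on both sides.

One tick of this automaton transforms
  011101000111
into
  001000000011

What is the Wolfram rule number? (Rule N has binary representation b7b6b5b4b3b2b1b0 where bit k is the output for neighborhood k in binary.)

128

position 2: 111 → 1  (bit 7 = 1)
position 3: 110 → 0  (bit 6 = 0)
position 0: 101 → 0  (bit 5 = 0)
position 6: 100 → 0  (bit 4 = 0)
position 1: 011 → 0  (bit 3 = 0)
position 5: 010 → 0  (bit 2 = 0)
position 8: 001 → 0  (bit 1 = 0)
position 7: 000 → 0  (bit 0 = 0)
bits b7..b0 = 10000000 = 128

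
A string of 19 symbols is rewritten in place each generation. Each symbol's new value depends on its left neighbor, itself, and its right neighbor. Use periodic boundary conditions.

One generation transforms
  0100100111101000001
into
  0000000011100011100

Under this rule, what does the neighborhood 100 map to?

0

At position 2 the neighborhood is 100; the next row has 0 there.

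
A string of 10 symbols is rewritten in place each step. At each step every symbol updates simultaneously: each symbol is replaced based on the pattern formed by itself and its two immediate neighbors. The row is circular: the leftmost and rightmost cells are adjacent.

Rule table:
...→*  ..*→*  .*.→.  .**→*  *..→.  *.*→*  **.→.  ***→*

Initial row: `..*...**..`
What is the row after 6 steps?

**..***..*

**..***..*
*..***..**
..***..***
.***..***.
***..***..
**..***..*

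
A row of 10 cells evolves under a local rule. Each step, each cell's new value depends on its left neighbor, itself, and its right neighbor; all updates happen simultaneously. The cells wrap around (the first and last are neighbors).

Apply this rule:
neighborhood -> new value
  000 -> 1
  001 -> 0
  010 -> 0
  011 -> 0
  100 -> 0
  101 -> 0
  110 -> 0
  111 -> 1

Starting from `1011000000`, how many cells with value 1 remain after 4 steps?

0000011110
1111001100
0110000000
0000111111
count of 1: 6

6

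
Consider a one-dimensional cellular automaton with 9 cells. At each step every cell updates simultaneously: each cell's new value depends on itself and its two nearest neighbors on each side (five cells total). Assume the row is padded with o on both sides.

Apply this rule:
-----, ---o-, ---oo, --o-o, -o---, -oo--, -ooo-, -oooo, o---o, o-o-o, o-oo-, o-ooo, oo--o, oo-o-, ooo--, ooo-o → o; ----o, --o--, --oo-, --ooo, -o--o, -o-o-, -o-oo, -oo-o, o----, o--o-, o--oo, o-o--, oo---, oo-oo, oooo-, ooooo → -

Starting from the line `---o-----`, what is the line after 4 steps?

-ooo-o--o

-oo-o-o-o
-o-oo-o-o
oo-o-oo-o
-ooo-o--o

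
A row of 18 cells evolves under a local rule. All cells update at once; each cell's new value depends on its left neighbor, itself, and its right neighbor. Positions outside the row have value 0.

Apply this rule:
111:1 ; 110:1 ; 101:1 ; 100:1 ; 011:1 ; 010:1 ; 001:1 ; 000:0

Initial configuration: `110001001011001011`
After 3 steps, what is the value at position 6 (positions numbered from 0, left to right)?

1

step 1: 111011111111111111
step 2: 111111111111111111
step 3: 111111111111111111
position 6 holds 1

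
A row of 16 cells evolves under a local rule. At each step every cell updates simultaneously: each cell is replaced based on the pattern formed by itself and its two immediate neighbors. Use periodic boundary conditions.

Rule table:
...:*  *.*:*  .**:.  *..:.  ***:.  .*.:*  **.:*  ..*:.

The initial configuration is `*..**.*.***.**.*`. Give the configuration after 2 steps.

*...****..**.**.
*.*....*...**.**

*.*....*...**.**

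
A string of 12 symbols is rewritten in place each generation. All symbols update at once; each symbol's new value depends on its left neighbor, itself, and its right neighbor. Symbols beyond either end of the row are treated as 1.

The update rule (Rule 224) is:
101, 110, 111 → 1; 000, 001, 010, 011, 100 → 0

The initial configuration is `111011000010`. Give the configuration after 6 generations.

111110000000

111101000001
111110000000
111110000000  (fixed point — unchanged through generation 6)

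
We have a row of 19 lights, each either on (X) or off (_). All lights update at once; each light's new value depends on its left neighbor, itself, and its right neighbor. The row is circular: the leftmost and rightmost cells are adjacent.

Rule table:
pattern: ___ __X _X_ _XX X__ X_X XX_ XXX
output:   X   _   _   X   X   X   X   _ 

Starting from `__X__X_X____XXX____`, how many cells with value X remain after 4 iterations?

7

X__X__X_XXX_X_XXXXX
XX__X__XX_XX_XX____
XXX__X_XXXXXXXXXXX_
X_XX__XX_________XX
count of X: 7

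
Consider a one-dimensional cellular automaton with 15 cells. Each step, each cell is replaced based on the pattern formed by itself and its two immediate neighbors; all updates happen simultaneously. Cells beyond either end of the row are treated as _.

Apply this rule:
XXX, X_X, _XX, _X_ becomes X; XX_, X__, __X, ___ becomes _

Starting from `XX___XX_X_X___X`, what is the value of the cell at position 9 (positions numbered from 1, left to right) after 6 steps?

X____X_XXXX___X
X____XXXXX____X
X____XXXX_____X
X____XXX______X
X____XX_______X
X____X________X
position 9 holds _

_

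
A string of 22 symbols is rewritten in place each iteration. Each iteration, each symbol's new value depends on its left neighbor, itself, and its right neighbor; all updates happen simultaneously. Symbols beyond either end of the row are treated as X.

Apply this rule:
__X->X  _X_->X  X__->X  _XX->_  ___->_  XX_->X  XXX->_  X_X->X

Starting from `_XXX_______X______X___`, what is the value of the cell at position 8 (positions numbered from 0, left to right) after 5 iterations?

X__XX_____XXX____XXX_X
XXX_XX___X__XX__X__XX_
__XX_XX_XXXX_XXXXXX_XX
XX_XX_XX___XX_____XX__
_XX_XX_XX_X_XX___X_XXX
position 8 holds X

X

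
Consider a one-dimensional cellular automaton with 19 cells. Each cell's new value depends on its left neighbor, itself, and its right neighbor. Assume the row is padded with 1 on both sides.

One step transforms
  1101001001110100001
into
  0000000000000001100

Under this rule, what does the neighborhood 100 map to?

At position 4 the neighborhood is 100; the next row has 0 there.

0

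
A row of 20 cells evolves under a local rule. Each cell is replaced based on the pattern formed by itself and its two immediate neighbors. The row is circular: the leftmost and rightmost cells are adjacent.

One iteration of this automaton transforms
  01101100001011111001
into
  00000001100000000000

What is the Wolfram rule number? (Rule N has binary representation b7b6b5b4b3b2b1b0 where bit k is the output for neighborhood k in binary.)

1

position 13: 111 → 0  (bit 7 = 0)
position 2: 110 → 0  (bit 6 = 0)
position 0: 101 → 0  (bit 5 = 0)
position 6: 100 → 0  (bit 4 = 0)
position 1: 011 → 0  (bit 3 = 0)
position 10: 010 → 0  (bit 2 = 0)
position 9: 001 → 0  (bit 1 = 0)
position 7: 000 → 1  (bit 0 = 1)
bits b7..b0 = 00000001 = 1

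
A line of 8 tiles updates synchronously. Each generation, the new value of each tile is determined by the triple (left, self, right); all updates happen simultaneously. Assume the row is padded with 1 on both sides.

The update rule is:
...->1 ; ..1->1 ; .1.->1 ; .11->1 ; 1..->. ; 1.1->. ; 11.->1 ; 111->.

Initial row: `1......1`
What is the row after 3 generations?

1.111111
1.1.....
1.1.1111

1.1.1111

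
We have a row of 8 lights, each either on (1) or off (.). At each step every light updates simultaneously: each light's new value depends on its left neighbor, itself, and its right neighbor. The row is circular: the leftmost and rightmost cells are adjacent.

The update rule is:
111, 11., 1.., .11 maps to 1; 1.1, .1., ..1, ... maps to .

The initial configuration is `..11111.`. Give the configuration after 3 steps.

1.111111

step 1: ..111111
step 2: 1.111111
step 3: 1.111111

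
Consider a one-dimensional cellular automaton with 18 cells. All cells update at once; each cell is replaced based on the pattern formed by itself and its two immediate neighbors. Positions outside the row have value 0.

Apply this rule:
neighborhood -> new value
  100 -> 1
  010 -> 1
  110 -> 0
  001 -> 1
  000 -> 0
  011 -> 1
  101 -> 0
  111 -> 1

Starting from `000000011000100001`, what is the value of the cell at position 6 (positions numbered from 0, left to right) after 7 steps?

000000110101110011
000001100101101110
000011011101001101
000110011001111001
001101110111110111
011001100111100110
110111011111011101
position 6 holds 0

0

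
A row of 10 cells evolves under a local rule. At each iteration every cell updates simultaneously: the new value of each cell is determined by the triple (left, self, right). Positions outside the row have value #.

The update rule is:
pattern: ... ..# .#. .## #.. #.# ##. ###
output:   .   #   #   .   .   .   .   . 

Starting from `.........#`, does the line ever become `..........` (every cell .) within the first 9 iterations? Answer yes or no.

no

........#.
.......##.
......#...
.....##..#
....#...#.
...##..##.
..#...#...
.##..##..#
....#...#.
iteration 9 is ....#...#., still not uniform .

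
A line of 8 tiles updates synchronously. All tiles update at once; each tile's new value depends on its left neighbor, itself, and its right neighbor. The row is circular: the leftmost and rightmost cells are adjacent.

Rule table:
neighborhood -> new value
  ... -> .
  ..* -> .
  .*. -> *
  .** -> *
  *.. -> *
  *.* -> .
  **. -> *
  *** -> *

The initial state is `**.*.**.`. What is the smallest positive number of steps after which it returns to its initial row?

**.*.**.

1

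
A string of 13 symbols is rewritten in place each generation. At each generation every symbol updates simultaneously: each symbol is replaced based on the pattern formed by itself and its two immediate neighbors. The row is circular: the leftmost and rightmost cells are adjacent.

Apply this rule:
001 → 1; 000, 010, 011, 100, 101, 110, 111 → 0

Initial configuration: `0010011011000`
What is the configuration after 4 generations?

0100100000000
1001000000000
0010000000001
0100000000010

0100000000010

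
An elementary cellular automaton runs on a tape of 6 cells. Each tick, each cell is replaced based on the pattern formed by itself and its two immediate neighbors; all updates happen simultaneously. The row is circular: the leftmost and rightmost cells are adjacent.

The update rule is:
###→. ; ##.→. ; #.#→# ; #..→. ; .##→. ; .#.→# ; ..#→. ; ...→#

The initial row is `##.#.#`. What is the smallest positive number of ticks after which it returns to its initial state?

..###.
#.....
#.###.
##...#
...#..
##.#.#

6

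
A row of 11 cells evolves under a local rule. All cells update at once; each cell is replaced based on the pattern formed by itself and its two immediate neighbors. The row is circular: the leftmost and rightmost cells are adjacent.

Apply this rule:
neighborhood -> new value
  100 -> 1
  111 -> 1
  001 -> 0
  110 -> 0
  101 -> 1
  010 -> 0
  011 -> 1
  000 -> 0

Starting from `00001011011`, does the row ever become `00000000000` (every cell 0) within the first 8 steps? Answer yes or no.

no

step 1: 10000110110
step 2: 01000101101
step 3: 10100011010
step 4: 01010010101
step 5: 10101001010
step 6: 01010100101
step 7: 10101010010
step 8: 01010101001
step 8 is 01010101001, still not uniform 0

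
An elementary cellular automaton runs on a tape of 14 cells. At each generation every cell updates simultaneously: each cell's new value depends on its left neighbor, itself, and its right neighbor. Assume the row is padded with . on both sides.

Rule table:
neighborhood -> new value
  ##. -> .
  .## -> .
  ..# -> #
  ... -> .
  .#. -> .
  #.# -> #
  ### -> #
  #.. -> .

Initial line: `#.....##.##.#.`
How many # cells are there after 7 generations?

.....#..#..#..
....#..#..#...
...#..#..#....
..#..#..#.....
.#..#..#......
#..#..#.......
..#..#........
count of #: 2

2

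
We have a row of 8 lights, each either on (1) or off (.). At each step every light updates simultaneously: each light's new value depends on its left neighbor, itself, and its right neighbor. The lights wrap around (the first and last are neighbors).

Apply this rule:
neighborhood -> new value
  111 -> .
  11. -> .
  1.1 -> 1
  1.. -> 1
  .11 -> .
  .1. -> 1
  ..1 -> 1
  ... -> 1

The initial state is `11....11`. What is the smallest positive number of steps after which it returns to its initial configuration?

..1111..
11....11

2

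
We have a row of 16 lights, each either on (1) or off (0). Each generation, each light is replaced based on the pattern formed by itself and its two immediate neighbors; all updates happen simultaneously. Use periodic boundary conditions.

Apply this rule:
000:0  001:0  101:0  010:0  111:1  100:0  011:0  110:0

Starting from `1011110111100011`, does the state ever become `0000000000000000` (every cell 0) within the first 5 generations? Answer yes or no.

yes

0001100011000001
0000000000000000
all cells are 0 at generation 2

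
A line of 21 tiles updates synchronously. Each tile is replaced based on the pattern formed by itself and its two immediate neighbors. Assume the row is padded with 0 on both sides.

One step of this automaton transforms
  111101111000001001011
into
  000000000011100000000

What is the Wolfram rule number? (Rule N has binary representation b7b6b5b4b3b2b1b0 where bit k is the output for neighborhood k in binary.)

1

position 1: 111 → 0  (bit 7 = 0)
position 3: 110 → 0  (bit 6 = 0)
position 4: 101 → 0  (bit 5 = 0)
position 9: 100 → 0  (bit 4 = 0)
position 0: 011 → 0  (bit 3 = 0)
position 14: 010 → 0  (bit 2 = 0)
position 13: 001 → 0  (bit 1 = 0)
position 10: 000 → 1  (bit 0 = 1)
bits b7..b0 = 00000001 = 1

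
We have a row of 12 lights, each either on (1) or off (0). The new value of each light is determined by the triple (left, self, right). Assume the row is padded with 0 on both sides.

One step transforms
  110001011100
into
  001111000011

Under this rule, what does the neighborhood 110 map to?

At position 1 the neighborhood is 110; the next row has 0 there.

0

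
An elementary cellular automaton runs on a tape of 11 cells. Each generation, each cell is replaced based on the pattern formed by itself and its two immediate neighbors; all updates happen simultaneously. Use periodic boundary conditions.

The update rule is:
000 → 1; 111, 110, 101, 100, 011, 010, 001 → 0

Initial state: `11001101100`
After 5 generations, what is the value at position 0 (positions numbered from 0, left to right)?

0

00000000000
11111111111
00000000000  (repeats generation 1; period 2)
generation 5: 00000000000
position 0 holds 0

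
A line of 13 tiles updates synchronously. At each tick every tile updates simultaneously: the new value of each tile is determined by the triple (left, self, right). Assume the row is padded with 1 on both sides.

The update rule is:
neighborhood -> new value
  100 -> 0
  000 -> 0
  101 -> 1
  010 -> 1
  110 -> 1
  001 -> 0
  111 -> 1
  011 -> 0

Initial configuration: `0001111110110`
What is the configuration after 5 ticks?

0000111111011
0000011111101
0000001111110
0000000111111
0000000011111

0000000011111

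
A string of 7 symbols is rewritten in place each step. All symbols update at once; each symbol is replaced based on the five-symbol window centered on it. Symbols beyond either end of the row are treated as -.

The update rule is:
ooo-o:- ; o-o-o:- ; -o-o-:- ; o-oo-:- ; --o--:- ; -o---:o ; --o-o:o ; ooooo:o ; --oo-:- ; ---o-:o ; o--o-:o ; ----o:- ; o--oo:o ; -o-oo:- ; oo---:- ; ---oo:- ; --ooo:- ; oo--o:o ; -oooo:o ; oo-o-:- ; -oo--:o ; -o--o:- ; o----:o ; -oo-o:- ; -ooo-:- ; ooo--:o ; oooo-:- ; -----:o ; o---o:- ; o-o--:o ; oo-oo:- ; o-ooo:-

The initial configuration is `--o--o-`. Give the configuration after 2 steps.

o--oo-o

-o--o-o
o--oo-o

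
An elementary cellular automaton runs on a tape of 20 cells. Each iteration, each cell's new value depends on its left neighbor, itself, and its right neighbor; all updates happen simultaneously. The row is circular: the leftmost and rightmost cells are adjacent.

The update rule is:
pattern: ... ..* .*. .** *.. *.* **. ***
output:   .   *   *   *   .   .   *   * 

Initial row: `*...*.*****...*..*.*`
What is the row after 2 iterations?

*.***.*****.***.**.*

*..**.*****..**.**.*
*.***.*****.***.**.*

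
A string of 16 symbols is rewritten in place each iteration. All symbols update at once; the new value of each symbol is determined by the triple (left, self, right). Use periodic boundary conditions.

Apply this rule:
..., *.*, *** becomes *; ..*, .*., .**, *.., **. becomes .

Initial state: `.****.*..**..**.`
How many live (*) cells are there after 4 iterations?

9

..**.*..........
*...*..*********
..*.....********
....***..******.
count of *: 9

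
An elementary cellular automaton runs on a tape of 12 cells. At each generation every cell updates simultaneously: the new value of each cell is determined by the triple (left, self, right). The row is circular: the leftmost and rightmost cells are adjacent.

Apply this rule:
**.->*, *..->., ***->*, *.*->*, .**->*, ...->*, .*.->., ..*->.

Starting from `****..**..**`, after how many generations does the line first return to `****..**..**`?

****..**..**

1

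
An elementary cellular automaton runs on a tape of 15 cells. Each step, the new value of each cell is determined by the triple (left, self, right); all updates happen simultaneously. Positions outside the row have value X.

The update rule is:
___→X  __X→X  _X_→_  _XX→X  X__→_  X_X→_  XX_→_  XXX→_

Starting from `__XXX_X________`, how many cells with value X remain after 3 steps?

step 1: _XX_____XXXXXXX
step 2: _X__XXXXX______
step 3: ___XX_____XXXXX
count of X: 7

7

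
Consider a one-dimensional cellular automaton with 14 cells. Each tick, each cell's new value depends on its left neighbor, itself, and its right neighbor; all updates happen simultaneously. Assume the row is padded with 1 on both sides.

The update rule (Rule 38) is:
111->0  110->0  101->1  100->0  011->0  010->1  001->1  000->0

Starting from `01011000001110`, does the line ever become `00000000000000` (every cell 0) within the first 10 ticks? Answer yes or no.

tick 1: 11100000010001
tick 2: 00000000110010
tick 3: 00000001000111
tick 4: 00000011001000
tick 5: 00000100011001
tick 6: 00001100100010
tick 7: 00010001100111
tick 8: 00110010001000
tick 9: 01000110011001
tick 10: 11001000100010
tick 10 is 11001000100010, still not uniform 0

no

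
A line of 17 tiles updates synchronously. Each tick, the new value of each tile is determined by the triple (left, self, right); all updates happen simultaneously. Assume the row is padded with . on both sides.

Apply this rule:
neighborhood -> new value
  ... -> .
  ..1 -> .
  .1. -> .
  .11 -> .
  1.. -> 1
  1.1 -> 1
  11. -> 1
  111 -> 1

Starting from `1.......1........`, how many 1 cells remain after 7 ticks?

.1.......1.......
..1.......1......
...1.......1.....
....1.......1....
.....1.......1...
......1.......1..
.......1.......1.
count of 1: 2

2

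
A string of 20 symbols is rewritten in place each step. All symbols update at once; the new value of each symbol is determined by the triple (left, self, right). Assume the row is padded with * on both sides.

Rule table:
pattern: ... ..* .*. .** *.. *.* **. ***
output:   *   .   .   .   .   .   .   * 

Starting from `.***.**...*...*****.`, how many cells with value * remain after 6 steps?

..*.....*...*..***..
....***...*.....*...
.**..*..*...***...*.
..........*..*..*...
.********.........*.
..******..*******...
count of *: 13

13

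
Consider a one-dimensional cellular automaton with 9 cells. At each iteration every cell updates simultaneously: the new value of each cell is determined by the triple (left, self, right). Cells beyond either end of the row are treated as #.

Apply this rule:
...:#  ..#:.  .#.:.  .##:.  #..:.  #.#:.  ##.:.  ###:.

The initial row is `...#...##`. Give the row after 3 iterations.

.#...#...

.#...#...
...#...#.
.#...#...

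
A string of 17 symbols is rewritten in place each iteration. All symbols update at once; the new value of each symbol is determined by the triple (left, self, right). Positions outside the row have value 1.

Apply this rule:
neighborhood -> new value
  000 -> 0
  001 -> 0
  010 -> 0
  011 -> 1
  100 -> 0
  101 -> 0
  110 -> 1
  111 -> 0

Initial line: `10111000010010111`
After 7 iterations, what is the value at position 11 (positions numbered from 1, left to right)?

10101000000000100
10000000000000000
10000000000000000  (fixed point — unchanged through iteration 7)
position 11 holds 0

0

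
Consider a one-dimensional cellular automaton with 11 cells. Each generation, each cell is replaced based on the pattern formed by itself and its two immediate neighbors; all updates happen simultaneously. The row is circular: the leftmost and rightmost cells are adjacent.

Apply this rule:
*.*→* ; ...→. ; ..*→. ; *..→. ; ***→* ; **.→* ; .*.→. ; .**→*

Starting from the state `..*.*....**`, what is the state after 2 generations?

.........**

...*.....**
.........**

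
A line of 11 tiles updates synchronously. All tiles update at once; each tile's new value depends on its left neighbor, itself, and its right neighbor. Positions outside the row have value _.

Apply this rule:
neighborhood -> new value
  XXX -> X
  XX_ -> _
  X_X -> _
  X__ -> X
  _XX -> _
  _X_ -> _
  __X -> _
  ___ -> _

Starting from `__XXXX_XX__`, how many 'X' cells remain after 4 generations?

___XX____X_
_____X____X
______X____
_______X___
count of X: 1

1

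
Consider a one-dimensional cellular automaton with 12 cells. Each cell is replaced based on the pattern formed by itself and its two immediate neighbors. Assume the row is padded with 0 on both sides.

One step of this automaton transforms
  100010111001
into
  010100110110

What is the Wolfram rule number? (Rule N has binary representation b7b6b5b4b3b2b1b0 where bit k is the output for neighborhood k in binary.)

154

position 7: 111 → 1  (bit 7 = 1)
position 8: 110 → 0  (bit 6 = 0)
position 5: 101 → 0  (bit 5 = 0)
position 1: 100 → 1  (bit 4 = 1)
position 6: 011 → 1  (bit 3 = 1)
position 0: 010 → 0  (bit 2 = 0)
position 3: 001 → 1  (bit 1 = 1)
position 2: 000 → 0  (bit 0 = 0)
bits b7..b0 = 10011010 = 154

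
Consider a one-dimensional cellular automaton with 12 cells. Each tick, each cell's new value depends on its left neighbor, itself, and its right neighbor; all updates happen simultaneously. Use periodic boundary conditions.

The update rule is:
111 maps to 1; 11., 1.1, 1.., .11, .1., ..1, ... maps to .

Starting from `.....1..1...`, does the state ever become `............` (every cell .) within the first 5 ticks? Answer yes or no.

yes

............
all cells are . at tick 1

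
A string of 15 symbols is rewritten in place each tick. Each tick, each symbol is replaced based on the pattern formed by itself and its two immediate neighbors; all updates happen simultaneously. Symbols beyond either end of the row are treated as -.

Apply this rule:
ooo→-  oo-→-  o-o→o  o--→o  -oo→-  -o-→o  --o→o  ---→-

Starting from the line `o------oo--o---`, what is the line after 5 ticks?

oo--oooo----o--

oo----o--oooo--
--o--oooo----o-
-oooo----o--ooo
o----o--oooo---
oo--oooo----o--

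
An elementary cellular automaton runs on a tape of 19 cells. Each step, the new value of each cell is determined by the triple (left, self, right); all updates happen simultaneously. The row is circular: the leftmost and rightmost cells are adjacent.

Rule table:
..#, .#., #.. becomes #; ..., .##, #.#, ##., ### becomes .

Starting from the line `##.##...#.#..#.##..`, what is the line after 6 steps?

.###...####...#....

step 1: .....#.##.####...##
step 2: #...##........#.#..
step 3: ##.#..#......##.###
step 4: ...#####....#......
step 5: ..#.....#..###.....
step 6: .###...####...#....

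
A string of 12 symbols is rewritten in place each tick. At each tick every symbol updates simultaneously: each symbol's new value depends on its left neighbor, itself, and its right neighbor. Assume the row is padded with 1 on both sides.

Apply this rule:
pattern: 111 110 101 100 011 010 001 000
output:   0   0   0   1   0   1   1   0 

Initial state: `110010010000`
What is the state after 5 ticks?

tick 1: 001111111001
tick 2: 110000000110
tick 3: 001000001000
tick 4: 111100011101
tick 5: 000010100000

000010100000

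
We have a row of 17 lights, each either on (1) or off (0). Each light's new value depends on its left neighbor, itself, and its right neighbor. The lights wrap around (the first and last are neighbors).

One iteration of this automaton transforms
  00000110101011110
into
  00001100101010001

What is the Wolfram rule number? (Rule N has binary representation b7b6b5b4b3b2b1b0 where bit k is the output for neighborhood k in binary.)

30

position 13: 111 → 0  (bit 7 = 0)
position 6: 110 → 0  (bit 6 = 0)
position 7: 101 → 0  (bit 5 = 0)
position 16: 100 → 1  (bit 4 = 1)
position 5: 011 → 1  (bit 3 = 1)
position 8: 010 → 1  (bit 2 = 1)
position 4: 001 → 1  (bit 1 = 1)
position 0: 000 → 0  (bit 0 = 0)
bits b7..b0 = 00011110 = 30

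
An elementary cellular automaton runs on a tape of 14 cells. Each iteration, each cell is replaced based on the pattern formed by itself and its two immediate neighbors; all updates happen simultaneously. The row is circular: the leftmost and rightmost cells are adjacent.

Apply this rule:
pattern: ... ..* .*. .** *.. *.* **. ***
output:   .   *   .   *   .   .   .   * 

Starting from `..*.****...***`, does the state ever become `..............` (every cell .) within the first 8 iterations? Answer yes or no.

no

.*..***...***.
*..***...***..
..***...***..*
.***...***..*.
***...***..*..
**...***..*..*
*...***..*..**
...***..*..***
iteration 8 is ...***..*..***, still not uniform .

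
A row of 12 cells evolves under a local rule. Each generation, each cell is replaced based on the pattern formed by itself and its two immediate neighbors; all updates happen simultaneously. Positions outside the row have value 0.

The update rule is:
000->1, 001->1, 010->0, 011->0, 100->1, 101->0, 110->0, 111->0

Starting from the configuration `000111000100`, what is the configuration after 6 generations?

000111000000

111000111011
000111000000
111000111111
000111000000  (repeats generation 2; period 2)
generation 6: 000111000000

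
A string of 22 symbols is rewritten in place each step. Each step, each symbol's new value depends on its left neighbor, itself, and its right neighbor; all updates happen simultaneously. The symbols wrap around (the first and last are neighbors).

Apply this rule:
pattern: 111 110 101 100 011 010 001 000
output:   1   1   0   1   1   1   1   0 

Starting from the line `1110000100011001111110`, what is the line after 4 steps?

1111111110111111111110

step 1: 1111001110111111111110
step 2: 1111111110111111111110
step 3: 1111111110111111111110  (fixed point — unchanged through step 4)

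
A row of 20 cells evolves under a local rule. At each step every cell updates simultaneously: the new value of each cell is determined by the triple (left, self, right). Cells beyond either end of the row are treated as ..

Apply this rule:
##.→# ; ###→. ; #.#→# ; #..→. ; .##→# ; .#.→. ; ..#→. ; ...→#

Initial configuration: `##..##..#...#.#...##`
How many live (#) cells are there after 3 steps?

15

step 1: ##..##....#..#..#.##
step 2: ##..##.##........###
step 3: ##..#####.######.#.#
count of #: 15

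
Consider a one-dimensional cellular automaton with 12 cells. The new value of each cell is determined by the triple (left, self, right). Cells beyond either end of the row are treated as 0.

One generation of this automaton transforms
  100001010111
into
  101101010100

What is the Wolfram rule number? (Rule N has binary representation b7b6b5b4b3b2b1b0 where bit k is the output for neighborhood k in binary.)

position 10: 111 → 0  (bit 7 = 0)
position 11: 110 → 0  (bit 6 = 0)
position 6: 101 → 0  (bit 5 = 0)
position 1: 100 → 0  (bit 4 = 0)
position 9: 011 → 1  (bit 3 = 1)
position 0: 010 → 1  (bit 2 = 1)
position 4: 001 → 0  (bit 1 = 0)
position 2: 000 → 1  (bit 0 = 1)
bits b7..b0 = 00001101 = 13

13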